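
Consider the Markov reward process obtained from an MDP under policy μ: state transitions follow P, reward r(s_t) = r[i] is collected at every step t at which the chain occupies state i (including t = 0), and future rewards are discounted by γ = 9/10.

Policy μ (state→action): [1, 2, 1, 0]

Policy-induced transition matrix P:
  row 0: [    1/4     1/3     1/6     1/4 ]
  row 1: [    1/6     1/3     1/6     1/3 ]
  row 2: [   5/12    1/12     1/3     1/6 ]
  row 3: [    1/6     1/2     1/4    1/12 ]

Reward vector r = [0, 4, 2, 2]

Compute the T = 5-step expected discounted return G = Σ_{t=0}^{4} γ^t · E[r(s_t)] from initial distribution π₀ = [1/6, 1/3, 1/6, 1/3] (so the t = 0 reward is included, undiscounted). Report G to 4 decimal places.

t=0: π = [0.1667, 0.3333, 0.1667, 0.3333], E[r] = 2.3333, γ^t·E[r] = 2.333333, running G = 2.333333
t=1: π = [0.2222, 0.3472, 0.2222, 0.2083], E[r] = 2.2500, γ^t·E[r] = 2.025000, running G = 4.358333
t=2: π = [0.2407, 0.3125, 0.2211, 0.2257], E[r] = 2.1435, γ^t·E[r] = 1.736250, running G = 6.094583
t=3: π = [0.2420, 0.3157, 0.2223, 0.2200], E[r] = 2.1474, γ^t·E[r] = 1.565438, running G = 7.660021
t=4: π = [0.2424, 0.3144, 0.2221, 0.2211], E[r] = 2.1440, γ^t·E[r] = 1.406689, running G = 9.066710

G = 9.0667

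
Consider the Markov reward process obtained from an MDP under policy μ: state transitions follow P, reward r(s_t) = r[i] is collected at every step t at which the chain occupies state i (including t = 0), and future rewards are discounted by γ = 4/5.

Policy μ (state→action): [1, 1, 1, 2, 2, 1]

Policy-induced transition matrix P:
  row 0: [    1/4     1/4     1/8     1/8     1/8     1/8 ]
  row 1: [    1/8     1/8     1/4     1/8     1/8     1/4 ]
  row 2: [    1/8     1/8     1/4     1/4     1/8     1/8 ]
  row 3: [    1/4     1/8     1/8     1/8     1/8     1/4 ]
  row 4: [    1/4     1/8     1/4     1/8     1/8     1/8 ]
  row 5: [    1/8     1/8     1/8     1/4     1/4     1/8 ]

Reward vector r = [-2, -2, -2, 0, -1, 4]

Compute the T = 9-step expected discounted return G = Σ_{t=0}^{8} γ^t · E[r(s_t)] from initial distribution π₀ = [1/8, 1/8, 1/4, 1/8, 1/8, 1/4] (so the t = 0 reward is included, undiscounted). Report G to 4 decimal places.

t=0: π = [0.1250, 0.1250, 0.2500, 0.1250, 0.1250, 0.2500], E[r] = -0.1250, γ^t·E[r] = -0.125000, running G = -0.125000
t=1: π = [0.1719, 0.1406, 0.1875, 0.1875, 0.1563, 0.1563], E[r] = -0.5313, γ^t·E[r] = -0.425000, running G = -0.550000
t=2: π = [0.1895, 0.1465, 0.1855, 0.1680, 0.1445, 0.1660], E[r] = -0.5234, γ^t·E[r] = -0.335000, running G = -0.885000
t=3: π = [0.1877, 0.1487, 0.1846, 0.1689, 0.1458, 0.1643], E[r] = -0.5305, γ^t·E[r] = -0.271625, running G = -1.156625
t=4: π = [0.1878, 0.1485, 0.1849, 0.1686, 0.1455, 0.1647], E[r] = -0.5290, γ^t·E[r] = -0.216688, running G = -1.373313
t=5: π = [0.1877, 0.1485, 0.1849, 0.1687, 0.1456, 0.1646], E[r] = -0.5292, γ^t·E[r] = -0.173411, running G = -1.546724
t=6: π = [0.1878, 0.1485, 0.1849, 0.1687, 0.1456, 0.1646], E[r] = -0.5292, γ^t·E[r] = -0.138718, running G = -1.685442
t=7: π = [0.1878, 0.1485, 0.1849, 0.1687, 0.1456, 0.1646], E[r] = -0.5292, γ^t·E[r] = -0.110976, running G = -1.796418
t=8: π = [0.1878, 0.1485, 0.1849, 0.1687, 0.1456, 0.1646], E[r] = -0.5292, γ^t·E[r] = -0.088781, running G = -1.885198

G = -1.8852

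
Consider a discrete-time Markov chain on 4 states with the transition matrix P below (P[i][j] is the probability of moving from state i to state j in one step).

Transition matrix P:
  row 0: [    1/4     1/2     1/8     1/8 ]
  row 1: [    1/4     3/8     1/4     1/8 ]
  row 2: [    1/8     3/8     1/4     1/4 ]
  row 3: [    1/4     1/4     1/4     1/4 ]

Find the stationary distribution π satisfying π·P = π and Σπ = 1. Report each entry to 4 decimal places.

Balance equations π_j = Σ_i π_i·P[i][j]:
  π_0 = 1/4·π_0 + 1/4·π_1 + 1/8·π_2 + 1/4·π_3
  π_1 = 1/2·π_0 + 3/8·π_1 + 3/8·π_2 + 1/4·π_3
  π_2 = 1/8·π_0 + 1/4·π_1 + 1/4·π_2 + 1/4·π_3
  normalize: π_0 + π_1 + π_2 + π_3 = 1
Solving the linear system gives exactly π = [2/9, 8/21, 2/9, 11/63].

π = [0.2222, 0.3810, 0.2222, 0.1746]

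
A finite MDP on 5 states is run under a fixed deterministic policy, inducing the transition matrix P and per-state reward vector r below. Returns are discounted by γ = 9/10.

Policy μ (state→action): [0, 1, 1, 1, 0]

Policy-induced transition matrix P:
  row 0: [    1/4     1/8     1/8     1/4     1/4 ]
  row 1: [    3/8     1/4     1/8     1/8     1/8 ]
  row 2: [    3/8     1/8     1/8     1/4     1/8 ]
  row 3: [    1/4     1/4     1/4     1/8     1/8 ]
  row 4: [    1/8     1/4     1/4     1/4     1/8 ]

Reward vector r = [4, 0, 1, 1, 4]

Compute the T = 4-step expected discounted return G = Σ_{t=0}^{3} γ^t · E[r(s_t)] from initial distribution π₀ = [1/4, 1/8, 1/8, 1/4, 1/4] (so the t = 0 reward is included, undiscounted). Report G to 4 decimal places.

t=0: π = [0.2500, 0.1250, 0.1250, 0.2500, 0.2500], E[r] = 2.3750, γ^t·E[r] = 2.375000, running G = 2.375000
t=1: π = [0.2500, 0.2031, 0.1875, 0.2031, 0.1563], E[r] = 2.0156, γ^t·E[r] = 1.814063, running G = 4.189063
t=2: π = [0.2793, 0.1953, 0.1699, 0.1992, 0.1563], E[r] = 2.1113, γ^t·E[r] = 1.710176, running G = 5.899238
t=3: π = [0.2761, 0.1938, 0.1694, 0.2007, 0.1599], E[r] = 2.1143, γ^t·E[r] = 1.541294, running G = 7.440532

G = 7.4405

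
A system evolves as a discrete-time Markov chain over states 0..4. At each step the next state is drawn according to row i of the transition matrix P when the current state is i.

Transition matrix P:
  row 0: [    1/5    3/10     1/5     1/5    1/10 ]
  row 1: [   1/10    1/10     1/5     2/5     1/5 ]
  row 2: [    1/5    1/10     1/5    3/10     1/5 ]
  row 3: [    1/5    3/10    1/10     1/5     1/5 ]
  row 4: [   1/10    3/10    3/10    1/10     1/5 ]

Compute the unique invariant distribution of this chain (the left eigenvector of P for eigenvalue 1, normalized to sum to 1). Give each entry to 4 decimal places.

π = [0.1598, 0.2177, 0.1939, 0.2445, 0.1840]

Balance equations π_j = Σ_i π_i·P[i][j]:
  π_0 = 1/5·π_0 + 1/10·π_1 + 1/5·π_2 + 1/5·π_3 + 1/10·π_4
  π_1 = 3/10·π_0 + 1/10·π_1 + 1/10·π_2 + 3/10·π_3 + 3/10·π_4
  π_2 = 1/5·π_0 + 1/5·π_1 + 1/5·π_2 + 1/10·π_3 + 3/10·π_4
  π_3 = 1/5·π_0 + 2/5·π_1 + 3/10·π_2 + 1/5·π_3 + 1/10·π_4
  normalize: π_0 + π_1 + π_2 + π_3 + π_4 = 1
Solving the linear system gives exactly π = [869/5437, 2367/10874, 2109/10874, 2659/10874, 2001/10874].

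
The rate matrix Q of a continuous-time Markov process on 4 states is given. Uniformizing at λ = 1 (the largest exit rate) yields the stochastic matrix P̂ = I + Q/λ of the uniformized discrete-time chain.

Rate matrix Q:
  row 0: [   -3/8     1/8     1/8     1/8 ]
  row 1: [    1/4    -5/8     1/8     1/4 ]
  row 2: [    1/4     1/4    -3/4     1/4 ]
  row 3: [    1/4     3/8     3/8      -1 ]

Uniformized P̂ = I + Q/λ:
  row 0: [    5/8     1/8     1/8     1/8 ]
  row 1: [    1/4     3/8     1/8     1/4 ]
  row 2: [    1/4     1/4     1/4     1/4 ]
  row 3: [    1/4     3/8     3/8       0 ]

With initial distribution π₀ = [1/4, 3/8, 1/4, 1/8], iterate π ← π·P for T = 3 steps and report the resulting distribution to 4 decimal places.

t=0: π = [0.2500, 0.3750, 0.2500, 0.1250]
t=1: π = [0.3438, 0.2813, 0.1875, 0.1875]
t=2: π = [0.3789, 0.2656, 0.1953, 0.1602]
t=3: π = [0.3921, 0.2559, 0.1895, 0.1626]

π = [0.3921, 0.2559, 0.1895, 0.1626]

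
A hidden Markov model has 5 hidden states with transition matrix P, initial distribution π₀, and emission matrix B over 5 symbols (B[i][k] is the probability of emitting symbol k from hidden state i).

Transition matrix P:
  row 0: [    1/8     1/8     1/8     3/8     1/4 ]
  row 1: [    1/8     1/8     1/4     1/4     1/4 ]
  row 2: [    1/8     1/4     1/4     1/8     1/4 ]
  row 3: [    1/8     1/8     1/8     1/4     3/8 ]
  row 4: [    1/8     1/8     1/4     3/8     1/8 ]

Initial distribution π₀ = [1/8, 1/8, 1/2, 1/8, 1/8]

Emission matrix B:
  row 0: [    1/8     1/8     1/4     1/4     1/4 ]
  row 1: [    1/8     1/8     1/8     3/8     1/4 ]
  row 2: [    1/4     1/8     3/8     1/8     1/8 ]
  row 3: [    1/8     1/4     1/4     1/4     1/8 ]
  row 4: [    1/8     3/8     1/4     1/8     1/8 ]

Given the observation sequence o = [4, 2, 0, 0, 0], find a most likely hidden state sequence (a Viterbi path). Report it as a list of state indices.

t=0: δ = [3.125e-02, 3.125e-02, 6.250e-02, 1.562e-02, 1.562e-02]  (obs o_0=4)
t=1: δ = [1.953e-03, 1.953e-03, 5.859e-03, 2.930e-03, 3.906e-03]  ψ = [2, 2, 2, 0, 2]  (obs o_1=2)
t=2: δ = [9.155e-05, 1.831e-04, 3.662e-04, 1.831e-04, 1.831e-04]  ψ = [2, 2, 2, 4, 2]  (obs o_2=0)
t=3: δ = [5.722e-06, 1.144e-05, 2.289e-05, 8.583e-06, 1.144e-05]  ψ = [2, 2, 2, 4, 2]  (obs o_3=0)
t=4: δ = [3.576e-07, 7.153e-07, 1.431e-06, 5.364e-07, 7.153e-07]  ψ = [2, 2, 2, 4, 2]  (obs o_4=0)
backtrack: best end state = 2; path = [2, 2, 2, 2, 2]

path = [2, 2, 2, 2, 2]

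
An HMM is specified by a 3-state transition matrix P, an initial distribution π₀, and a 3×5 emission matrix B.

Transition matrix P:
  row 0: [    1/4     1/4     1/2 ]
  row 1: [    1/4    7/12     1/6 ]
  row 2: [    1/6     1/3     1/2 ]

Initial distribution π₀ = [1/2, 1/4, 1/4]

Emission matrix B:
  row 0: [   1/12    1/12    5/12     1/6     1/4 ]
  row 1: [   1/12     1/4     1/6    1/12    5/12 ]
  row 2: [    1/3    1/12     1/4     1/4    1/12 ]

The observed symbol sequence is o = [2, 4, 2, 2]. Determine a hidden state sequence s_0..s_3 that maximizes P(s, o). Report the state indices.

t=0: δ = [2.083e-01, 4.167e-02, 6.250e-02]  (obs o_0=2)
t=1: δ = [1.302e-02, 2.170e-02, 8.681e-03]  ψ = [0, 0, 0]  (obs o_1=4)
t=2: δ = [2.261e-03, 2.110e-03, 1.628e-03]  ψ = [1, 1, 0]  (obs o_2=2)
t=3: δ = [2.355e-04, 2.051e-04, 2.826e-04]  ψ = [0, 1, 0]  (obs o_3=2)
backtrack: best end state = 2; path = [0, 1, 0, 2]

path = [0, 1, 0, 2]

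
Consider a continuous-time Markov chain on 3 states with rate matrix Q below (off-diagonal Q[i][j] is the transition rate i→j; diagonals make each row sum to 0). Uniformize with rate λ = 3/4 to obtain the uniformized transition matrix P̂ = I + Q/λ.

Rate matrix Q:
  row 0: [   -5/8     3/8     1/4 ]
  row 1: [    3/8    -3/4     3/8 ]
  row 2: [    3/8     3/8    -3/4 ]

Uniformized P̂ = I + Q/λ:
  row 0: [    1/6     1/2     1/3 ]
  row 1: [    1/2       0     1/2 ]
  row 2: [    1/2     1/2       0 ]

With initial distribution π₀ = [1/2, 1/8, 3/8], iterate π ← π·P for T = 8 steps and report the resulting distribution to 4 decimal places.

π = [0.3750, 0.3325, 0.2925]

t=0: π = [0.5000, 0.1250, 0.3750]
t=1: π = [0.3333, 0.4375, 0.2292]
t=2: π = [0.3889, 0.2813, 0.3299]
t=3: π = [0.3704, 0.3594, 0.2703]
t=4: π = [0.3765, 0.3203, 0.3031]
t=5: π = [0.3745, 0.3398, 0.2857]
t=6: π = [0.3752, 0.3301, 0.2948]
t=7: π = [0.3749, 0.3350, 0.2901]
t=8: π = [0.3750, 0.3325, 0.2925]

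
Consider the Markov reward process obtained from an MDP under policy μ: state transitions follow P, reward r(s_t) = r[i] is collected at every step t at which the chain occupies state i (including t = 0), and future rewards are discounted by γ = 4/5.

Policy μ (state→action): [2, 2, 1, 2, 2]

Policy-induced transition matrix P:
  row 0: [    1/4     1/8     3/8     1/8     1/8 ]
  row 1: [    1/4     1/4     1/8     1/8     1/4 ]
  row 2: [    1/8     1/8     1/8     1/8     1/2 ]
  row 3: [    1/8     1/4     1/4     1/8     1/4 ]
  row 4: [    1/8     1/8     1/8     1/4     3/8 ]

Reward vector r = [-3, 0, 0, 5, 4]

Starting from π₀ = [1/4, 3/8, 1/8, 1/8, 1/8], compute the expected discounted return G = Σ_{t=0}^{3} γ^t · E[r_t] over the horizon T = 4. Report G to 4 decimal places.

G = 3.0695

t=0: π = [0.2500, 0.3750, 0.1250, 0.1250, 0.1250], E[r] = 0.3750, γ^t·E[r] = 0.375000, running G = 0.375000
t=1: π = [0.2031, 0.1875, 0.2031, 0.1406, 0.2656], E[r] = 1.1563, γ^t·E[r] = 0.925000, running G = 1.300000
t=2: π = [0.1738, 0.1660, 0.1934, 0.1582, 0.3086], E[r] = 1.5039, γ^t·E[r] = 0.962500, running G = 2.262500
t=3: π = [0.1675, 0.1655, 0.1882, 0.1636, 0.3152], E[r] = 1.5762, γ^t·E[r] = 0.807000, running G = 3.069500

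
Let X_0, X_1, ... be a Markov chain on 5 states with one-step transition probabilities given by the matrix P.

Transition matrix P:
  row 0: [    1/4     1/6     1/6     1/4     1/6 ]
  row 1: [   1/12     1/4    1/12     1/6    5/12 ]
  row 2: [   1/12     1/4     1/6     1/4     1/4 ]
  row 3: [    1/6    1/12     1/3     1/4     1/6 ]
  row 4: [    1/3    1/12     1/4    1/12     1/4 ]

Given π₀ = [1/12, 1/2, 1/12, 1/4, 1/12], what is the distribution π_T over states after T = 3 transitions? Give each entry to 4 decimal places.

t=0: π = [0.0833, 0.5000, 0.0833, 0.2500, 0.0833]
t=1: π = [0.1389, 0.1875, 0.1736, 0.1944, 0.3056]
t=2: π = [0.1991, 0.1551, 0.2089, 0.1834, 0.2535]
t=3: π = [0.1952, 0.1606, 0.2054, 0.1948, 0.2440]

π = [0.1952, 0.1606, 0.2054, 0.1948, 0.2440]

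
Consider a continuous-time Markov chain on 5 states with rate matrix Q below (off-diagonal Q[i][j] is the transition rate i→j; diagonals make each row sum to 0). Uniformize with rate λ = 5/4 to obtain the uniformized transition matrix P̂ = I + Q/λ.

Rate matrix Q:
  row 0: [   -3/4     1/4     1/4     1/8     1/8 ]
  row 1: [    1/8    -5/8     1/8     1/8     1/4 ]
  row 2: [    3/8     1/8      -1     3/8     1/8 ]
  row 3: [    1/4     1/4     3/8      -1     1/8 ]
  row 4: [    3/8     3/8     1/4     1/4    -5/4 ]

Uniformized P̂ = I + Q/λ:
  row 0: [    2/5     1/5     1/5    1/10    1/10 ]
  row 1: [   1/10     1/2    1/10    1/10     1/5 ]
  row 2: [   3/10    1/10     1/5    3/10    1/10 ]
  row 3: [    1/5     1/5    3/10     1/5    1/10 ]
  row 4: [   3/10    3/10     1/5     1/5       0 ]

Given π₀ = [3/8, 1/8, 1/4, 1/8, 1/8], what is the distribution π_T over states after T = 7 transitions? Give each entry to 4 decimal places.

t=0: π = [0.3750, 0.1250, 0.2500, 0.1250, 0.1250]
t=1: π = [0.3000, 0.2250, 0.2000, 0.1750, 0.1000]
t=2: π = [0.2675, 0.2575, 0.1950, 0.1675, 0.1125]
t=3: π = [0.2585, 0.2690, 0.1910, 0.1670, 0.1145]
t=4: π = [0.2554, 0.2731, 0.1898, 0.1664, 0.1155]
t=5: π = [0.2543, 0.2745, 0.1893, 0.1661, 0.1158]
t=6: π = [0.2539, 0.2750, 0.1892, 0.1661, 0.1159]
t=7: π = [0.2538, 0.2752, 0.1891, 0.1660, 0.1159]

π = [0.2538, 0.2752, 0.1891, 0.1660, 0.1159]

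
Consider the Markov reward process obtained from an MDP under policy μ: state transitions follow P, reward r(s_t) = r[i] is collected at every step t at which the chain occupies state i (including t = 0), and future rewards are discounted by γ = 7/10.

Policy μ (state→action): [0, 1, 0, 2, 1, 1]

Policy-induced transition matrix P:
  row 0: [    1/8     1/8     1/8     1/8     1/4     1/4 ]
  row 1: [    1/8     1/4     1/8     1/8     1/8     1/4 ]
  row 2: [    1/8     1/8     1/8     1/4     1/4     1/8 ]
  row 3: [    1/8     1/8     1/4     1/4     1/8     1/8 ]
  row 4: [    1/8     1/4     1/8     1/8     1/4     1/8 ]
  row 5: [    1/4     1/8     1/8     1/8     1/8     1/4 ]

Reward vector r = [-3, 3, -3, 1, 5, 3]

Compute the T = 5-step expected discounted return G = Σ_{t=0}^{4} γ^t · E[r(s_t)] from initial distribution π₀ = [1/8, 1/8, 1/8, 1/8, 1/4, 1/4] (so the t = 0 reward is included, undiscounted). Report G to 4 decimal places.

t=0: π = [0.1250, 0.1250, 0.1250, 0.1250, 0.2500, 0.2500], E[r] = 1.7500, γ^t·E[r] = 1.750000, running G = 1.750000
t=1: π = [0.1563, 0.1719, 0.1406, 0.1563, 0.1875, 0.1875], E[r] = 1.2813, γ^t·E[r] = 0.896875, running G = 2.646875
t=2: π = [0.1484, 0.1699, 0.1445, 0.1621, 0.1855, 0.1895], E[r] = 1.2891, γ^t·E[r] = 0.631641, running G = 3.278516
t=3: π = [0.1487, 0.1694, 0.1453, 0.1633, 0.1848, 0.1885], E[r] = 1.2793, γ^t·E[r] = 0.438799, running G = 3.717314
t=4: π = [0.1486, 0.1693, 0.1454, 0.1636, 0.1848, 0.1883], E[r] = 1.2787, γ^t·E[r] = 0.307013, running G = 4.024327

G = 4.0243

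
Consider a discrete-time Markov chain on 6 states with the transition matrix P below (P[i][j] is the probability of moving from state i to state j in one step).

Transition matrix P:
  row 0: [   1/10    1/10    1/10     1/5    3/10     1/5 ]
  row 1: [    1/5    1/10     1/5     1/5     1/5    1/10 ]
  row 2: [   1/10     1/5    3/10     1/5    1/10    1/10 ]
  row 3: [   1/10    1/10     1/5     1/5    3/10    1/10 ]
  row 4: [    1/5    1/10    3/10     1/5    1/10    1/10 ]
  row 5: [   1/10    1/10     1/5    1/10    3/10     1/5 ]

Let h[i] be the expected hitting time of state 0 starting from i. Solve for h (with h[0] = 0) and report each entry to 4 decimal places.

h = [0.0000, 6.8634, 7.6184, 7.5566, 6.9321, 7.5566]

First-step conditioning: h[0] = 0; for i ≠ 0, h[i] = 1 + Σ_k P[i][k]·h[k].
  h[1] = 1 + 1/10·h[1] + 1/5·h[2] + 1/5·h[3] + 1/5·h[4] + 1/10·h[5]
  h[2] = 1 + 1/5·h[1] + 3/10·h[2] + 1/5·h[3] + 1/10·h[4] + 1/10·h[5]
  h[3] = 1 + 1/10·h[1] + 1/5·h[2] + 1/5·h[3] + 3/10·h[4] + 1/10·h[5]
  h[4] = 1 + 1/10·h[1] + 3/10·h[2] + 1/5·h[3] + 1/10·h[4] + 1/10·h[5]
  h[5] = 1 + 1/10·h[1] + 1/5·h[2] + 1/10·h[3] + 3/10·h[4] + 1/5·h[5]
Solving the 5×5 linear system over states ≠ 0 gives exactly h = [0, 10000/1457, 11100/1457, 11010/1457, 10100/1457, 11010/1457] (h[0] = 0 is the target).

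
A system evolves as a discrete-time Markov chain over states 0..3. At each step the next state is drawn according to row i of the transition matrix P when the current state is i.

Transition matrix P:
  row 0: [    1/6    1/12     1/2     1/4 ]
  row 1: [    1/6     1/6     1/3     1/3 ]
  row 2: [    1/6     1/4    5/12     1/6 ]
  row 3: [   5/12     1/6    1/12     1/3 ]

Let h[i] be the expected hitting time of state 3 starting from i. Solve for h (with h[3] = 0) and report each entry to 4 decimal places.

First-step conditioning: h[3] = 0; for i ≠ 3, h[i] = 1 + Σ_k P[i][k]·h[k].
  h[0] = 1 + 1/6·h[0] + 1/12·h[1] + 1/2·h[2]
  h[1] = 1 + 1/6·h[0] + 1/6·h[1] + 1/3·h[2]
  h[2] = 1 + 1/6·h[0] + 1/4·h[1] + 5/12·h[2]
Solving the 3×3 linear system over states ≠ 3 gives exactly h = [294/67, 264/67, 312/67, 0] (h[3] = 0 is the target).

h = [4.3881, 3.9403, 4.6567, 0.0000]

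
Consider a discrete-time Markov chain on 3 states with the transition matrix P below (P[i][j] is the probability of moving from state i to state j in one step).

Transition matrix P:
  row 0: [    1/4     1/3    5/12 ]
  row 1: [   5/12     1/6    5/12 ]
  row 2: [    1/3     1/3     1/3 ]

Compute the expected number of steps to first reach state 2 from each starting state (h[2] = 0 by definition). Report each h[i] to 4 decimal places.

h = [2.4000, 2.4000, 0.0000]

First-step conditioning: h[2] = 0; for i ≠ 2, h[i] = 1 + Σ_k P[i][k]·h[k].
  h[0] = 1 + 1/4·h[0] + 1/3·h[1]
  h[1] = 1 + 5/12·h[0] + 1/6·h[1]
Solving the 2×2 linear system over states ≠ 2 gives exactly h = [12/5, 12/5, 0] (h[2] = 0 is the target).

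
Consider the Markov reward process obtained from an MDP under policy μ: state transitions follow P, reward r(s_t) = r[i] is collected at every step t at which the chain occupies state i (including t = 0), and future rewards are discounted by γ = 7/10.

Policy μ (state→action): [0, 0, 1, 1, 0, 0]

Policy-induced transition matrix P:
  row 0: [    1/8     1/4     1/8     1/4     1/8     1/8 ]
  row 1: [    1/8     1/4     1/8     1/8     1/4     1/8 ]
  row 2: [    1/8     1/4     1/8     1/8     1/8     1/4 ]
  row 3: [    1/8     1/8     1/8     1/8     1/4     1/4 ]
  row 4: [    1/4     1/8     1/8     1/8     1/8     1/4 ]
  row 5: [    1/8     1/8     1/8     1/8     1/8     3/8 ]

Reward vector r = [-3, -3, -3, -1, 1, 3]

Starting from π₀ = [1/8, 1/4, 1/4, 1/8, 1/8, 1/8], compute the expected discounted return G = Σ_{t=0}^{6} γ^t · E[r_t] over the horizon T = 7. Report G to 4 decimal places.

t=0: π = [0.1250, 0.2500, 0.2500, 0.1250, 0.1250, 0.1250], E[r] = -1.5000, γ^t·E[r] = -1.500000, running G = -1.500000
t=1: π = [0.1406, 0.2031, 0.1250, 0.1406, 0.1719, 0.2188], E[r] = -0.7188, γ^t·E[r] = -0.503125, running G = -2.003125
t=2: π = [0.1465, 0.1836, 0.1250, 0.1426, 0.1680, 0.2344], E[r] = -0.6367, γ^t·E[r] = -0.311992, running G = -2.315117
t=3: π = [0.1460, 0.1819, 0.1250, 0.1433, 0.1658, 0.2380], E[r] = -0.6221, γ^t·E[r] = -0.213370, running G = -2.528487
t=4: π = [0.1457, 0.1816, 0.1250, 0.1432, 0.1656, 0.2388], E[r] = -0.6183, γ^t·E[r] = -0.148451, running G = -2.676938
t=5: π = [0.1457, 0.1815, 0.1250, 0.1432, 0.1656, 0.2389], E[r] = -0.6176, γ^t·E[r] = -0.103794, running G = -2.780731
t=6: π = [0.1457, 0.1815, 0.1250, 0.1432, 0.1656, 0.2390], E[r] = -0.6174, γ^t·E[r] = -0.072640, running G = -2.853372

G = -2.8534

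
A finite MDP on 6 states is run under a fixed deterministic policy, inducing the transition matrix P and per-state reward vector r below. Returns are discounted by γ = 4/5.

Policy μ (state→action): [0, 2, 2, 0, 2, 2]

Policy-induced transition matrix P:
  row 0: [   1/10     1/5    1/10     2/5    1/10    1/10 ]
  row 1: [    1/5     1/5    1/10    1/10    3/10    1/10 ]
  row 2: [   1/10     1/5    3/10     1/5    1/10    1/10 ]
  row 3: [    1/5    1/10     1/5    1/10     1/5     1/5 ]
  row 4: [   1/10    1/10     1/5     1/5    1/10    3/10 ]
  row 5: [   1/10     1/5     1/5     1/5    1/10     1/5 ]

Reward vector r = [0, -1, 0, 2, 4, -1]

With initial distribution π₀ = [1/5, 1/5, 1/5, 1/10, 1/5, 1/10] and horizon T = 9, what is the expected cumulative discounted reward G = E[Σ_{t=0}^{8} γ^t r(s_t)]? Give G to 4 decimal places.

G = 2.9239

t=0: π = [0.2000, 0.2000, 0.2000, 0.1000, 0.2000, 0.1000], E[r] = 0.7000, γ^t·E[r] = 0.700000, running G = 0.700000
t=1: π = [0.1300, 0.1700, 0.1800, 0.2100, 0.1500, 0.1600], E[r] = 0.6900, γ^t·E[r] = 0.552000, running G = 1.252000
t=2: π = [0.1380, 0.1640, 0.1880, 0.1880, 0.1550, 0.1670], E[r] = 0.6650, γ^t·E[r] = 0.425600, running G = 1.677600
t=3: π = [0.1352, 0.1657, 0.1886, 0.1924, 0.1516, 0.1665], E[r] = 0.6590, γ^t·E[r] = 0.337408, running G = 2.015008
t=4: π = [0.1358, 0.1656, 0.1888, 0.1912, 0.1524, 0.1662], E[r] = 0.6602, γ^t·E[r] = 0.270406, running G = 2.285414
t=5: π = [0.1357, 0.1656, 0.1887, 0.1915, 0.1522, 0.1662], E[r] = 0.6601, γ^t·E[r] = 0.216292, running G = 2.501706
t=6: π = [0.1357, 0.1656, 0.1887, 0.1914, 0.1523, 0.1662], E[r] = 0.6601, γ^t·E[r] = 0.173043, running G = 2.674749
t=7: π = [0.1357, 0.1656, 0.1887, 0.1914, 0.1523, 0.1662], E[r] = 0.6601, γ^t·E[r] = 0.138432, running G = 2.813181
t=8: π = [0.1357, 0.1656, 0.1887, 0.1914, 0.1523, 0.1662], E[r] = 0.6601, γ^t·E[r] = 0.110746, running G = 2.923927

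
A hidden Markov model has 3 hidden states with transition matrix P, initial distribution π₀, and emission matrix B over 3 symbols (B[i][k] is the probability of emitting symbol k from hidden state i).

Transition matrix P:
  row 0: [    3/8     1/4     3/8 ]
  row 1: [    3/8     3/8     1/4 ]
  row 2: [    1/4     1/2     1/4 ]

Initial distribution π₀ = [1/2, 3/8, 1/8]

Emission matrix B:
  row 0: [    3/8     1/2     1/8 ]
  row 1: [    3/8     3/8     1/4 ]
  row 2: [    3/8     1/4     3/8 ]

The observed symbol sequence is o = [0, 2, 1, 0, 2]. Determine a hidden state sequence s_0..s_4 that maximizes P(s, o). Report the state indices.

t=0: δ = [1.875e-01, 1.406e-01, 4.688e-02]  (obs o_0=0)
t=1: δ = [8.789e-03, 1.318e-02, 2.637e-02]  ψ = [0, 1, 0]  (obs o_1=2)
t=2: δ = [3.296e-03, 4.944e-03, 1.648e-03]  ψ = [2, 2, 2]  (obs o_2=1)
t=3: δ = [6.952e-04, 6.952e-04, 4.635e-04]  ψ = [1, 1, 0]  (obs o_3=0)
t=4: δ = [3.259e-05, 6.518e-05, 9.777e-05]  ψ = [0, 1, 0]  (obs o_4=2)
backtrack: best end state = 2; path = [0, 2, 1, 0, 2]

path = [0, 2, 1, 0, 2]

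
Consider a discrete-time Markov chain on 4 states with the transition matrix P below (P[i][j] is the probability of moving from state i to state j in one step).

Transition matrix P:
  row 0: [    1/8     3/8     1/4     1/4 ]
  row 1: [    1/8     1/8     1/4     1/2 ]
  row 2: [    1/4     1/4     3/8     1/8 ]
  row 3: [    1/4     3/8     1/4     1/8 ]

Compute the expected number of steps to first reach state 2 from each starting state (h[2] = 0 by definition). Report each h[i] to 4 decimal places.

First-step conditioning: h[2] = 0; for i ≠ 2, h[i] = 1 + Σ_k P[i][k]·h[k].
  h[0] = 1 + 1/8·h[0] + 3/8·h[1] + 1/4·h[3]
  h[1] = 1 + 1/8·h[0] + 1/8·h[1] + 1/2·h[3]
  h[3] = 1 + 1/4·h[0] + 3/8·h[1] + 1/8·h[3]
Solving the 3×3 linear system over states ≠ 2 gives exactly h = [4, 4, 0, 4] (h[2] = 0 is the target).

h = [4.0000, 4.0000, 0.0000, 4.0000]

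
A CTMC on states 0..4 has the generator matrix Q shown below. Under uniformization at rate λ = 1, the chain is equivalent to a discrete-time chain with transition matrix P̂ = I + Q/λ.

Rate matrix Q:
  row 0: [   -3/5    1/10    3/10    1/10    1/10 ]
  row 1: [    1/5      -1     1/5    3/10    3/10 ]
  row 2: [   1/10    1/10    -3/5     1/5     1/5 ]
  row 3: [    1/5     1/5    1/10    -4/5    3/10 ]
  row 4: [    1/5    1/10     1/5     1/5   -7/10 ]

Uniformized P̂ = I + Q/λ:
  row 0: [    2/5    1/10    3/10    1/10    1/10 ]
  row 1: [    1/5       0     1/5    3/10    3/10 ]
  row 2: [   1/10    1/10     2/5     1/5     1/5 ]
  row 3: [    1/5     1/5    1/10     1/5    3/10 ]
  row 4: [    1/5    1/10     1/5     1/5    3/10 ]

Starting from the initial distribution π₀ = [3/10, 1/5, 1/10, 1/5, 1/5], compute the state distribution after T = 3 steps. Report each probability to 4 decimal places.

t=0: π = [0.3000, 0.2000, 0.1000, 0.2000, 0.2000]
t=1: π = [0.2500, 0.1000, 0.2300, 0.1900, 0.2300]
t=2: π = [0.2270, 0.1090, 0.2520, 0.1850, 0.2270]
t=3: π = [0.2202, 0.1076, 0.2546, 0.1882, 0.2294]

π = [0.2202, 0.1076, 0.2546, 0.1882, 0.2294]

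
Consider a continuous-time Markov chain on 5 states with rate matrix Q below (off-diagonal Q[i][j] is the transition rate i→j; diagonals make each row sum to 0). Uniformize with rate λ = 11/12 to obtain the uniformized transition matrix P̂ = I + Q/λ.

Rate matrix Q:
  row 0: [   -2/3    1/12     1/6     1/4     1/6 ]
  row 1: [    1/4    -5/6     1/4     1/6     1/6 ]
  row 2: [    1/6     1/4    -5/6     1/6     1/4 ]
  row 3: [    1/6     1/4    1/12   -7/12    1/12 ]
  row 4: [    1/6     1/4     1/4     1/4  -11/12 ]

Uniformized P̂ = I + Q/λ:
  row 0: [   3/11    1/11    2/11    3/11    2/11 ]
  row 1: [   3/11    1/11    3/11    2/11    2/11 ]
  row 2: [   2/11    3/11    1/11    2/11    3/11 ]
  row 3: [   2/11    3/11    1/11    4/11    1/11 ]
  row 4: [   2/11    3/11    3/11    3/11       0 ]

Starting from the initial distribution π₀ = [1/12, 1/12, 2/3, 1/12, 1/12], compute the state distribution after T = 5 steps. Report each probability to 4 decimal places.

π = [0.2197, 0.1970, 0.1732, 0.2629, 0.1472]

t=0: π = [0.0833, 0.0833, 0.6667, 0.0833, 0.0833]
t=1: π = [0.1970, 0.2424, 0.1288, 0.2121, 0.2197]
t=2: π = [0.2218, 0.1928, 0.1928, 0.2583, 0.1343]
t=3: π = [0.2195, 0.1973, 0.1705, 0.2611, 0.1515]
t=4: π = [0.2197, 0.1969, 0.1743, 0.2630, 0.1460]
t=5: π = [0.2197, 0.1970, 0.1732, 0.2629, 0.1472]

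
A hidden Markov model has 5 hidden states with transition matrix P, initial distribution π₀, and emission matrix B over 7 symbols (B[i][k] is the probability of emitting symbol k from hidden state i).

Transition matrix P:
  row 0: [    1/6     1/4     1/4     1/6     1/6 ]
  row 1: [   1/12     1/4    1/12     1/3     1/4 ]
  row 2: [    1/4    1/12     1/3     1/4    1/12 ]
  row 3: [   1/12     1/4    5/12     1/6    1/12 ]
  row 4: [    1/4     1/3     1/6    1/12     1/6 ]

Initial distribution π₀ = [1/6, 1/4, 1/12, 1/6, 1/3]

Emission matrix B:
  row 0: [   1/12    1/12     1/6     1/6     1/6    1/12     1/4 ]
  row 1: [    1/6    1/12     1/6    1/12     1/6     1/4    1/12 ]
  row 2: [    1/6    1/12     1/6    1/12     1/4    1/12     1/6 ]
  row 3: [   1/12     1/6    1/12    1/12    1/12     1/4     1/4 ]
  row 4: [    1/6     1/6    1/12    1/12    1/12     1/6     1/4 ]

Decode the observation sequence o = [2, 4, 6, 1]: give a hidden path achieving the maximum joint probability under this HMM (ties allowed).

t=0: δ = [2.778e-02, 4.167e-02, 1.389e-02, 1.389e-02, 2.778e-02]  (obs o_0=2)
t=1: δ = [1.157e-03, 1.736e-03, 1.736e-03, 1.157e-03, 8.681e-04]  ψ = [4, 1, 0, 1, 1]  (obs o_1=4)
t=2: δ = [1.085e-04, 3.617e-05, 9.645e-05, 1.447e-04, 1.085e-04]  ψ = [2, 1, 2, 1, 1]  (obs o_2=6)
t=3: δ = [2.261e-06, 3.014e-06, 5.023e-06, 4.019e-06, 3.014e-06]  ψ = [4, 3, 3, 2, 0]  (obs o_3=1)
backtrack: best end state = 2; path = [1, 1, 3, 2]

path = [1, 1, 3, 2]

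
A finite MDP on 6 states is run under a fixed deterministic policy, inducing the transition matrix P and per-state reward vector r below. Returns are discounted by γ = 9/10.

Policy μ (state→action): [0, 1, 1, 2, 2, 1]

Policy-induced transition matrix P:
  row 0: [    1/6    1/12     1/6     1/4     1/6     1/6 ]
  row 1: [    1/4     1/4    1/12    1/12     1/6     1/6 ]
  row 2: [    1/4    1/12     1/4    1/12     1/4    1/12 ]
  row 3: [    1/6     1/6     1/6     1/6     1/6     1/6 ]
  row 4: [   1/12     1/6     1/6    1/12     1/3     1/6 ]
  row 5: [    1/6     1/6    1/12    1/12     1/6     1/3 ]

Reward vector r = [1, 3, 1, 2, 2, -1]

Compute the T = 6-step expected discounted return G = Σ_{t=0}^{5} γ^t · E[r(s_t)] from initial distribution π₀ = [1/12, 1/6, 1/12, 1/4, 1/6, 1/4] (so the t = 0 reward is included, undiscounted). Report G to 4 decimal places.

t=0: π = [0.0833, 0.1667, 0.0833, 0.2500, 0.1667, 0.2500], E[r] = 1.2500, γ^t·E[r] = 1.250000, running G = 1.250000
t=1: π = [0.1736, 0.1667, 0.1389, 0.1181, 0.2014, 0.2014], E[r] = 1.2500, γ^t·E[r] = 1.125000, running G = 2.375000
t=2: π = [0.1753, 0.1545, 0.1476, 0.1221, 0.2118, 0.1887], E[r] = 1.2656, γ^t·E[r] = 1.025156, running G = 3.400156
t=3: π = [0.1742, 0.1526, 0.1504, 0.1227, 0.2143, 0.1858], E[r] = 1.2706, γ^t·E[r] = 0.926297, running G = 4.326453
t=4: π = [0.1741, 0.1523, 0.1510, 0.1226, 0.2149, 0.1851], E[r] = 1.2720, γ^t·E[r] = 0.834540, running G = 5.160993
t=5: π = [0.1740, 0.1523, 0.1511, 0.1226, 0.2151, 0.1849], E[r] = 1.2723, γ^t·E[r] = 0.751284, running G = 5.912277

G = 5.9123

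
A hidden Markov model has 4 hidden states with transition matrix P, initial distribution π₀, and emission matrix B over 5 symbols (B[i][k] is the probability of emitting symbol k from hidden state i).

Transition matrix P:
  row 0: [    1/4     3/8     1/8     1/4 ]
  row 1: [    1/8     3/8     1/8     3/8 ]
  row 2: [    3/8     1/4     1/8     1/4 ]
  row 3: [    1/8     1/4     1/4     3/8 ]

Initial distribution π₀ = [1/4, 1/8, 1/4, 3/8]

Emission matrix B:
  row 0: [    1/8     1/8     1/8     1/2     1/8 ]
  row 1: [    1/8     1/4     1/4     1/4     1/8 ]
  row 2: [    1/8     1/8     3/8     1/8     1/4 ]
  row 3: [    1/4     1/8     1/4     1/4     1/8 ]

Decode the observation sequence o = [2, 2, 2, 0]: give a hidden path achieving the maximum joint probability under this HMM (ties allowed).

path = [3, 3, 3, 3]

t=0: δ = [3.125e-02, 3.125e-02, 9.375e-02, 9.375e-02]  (obs o_0=2)
t=1: δ = [4.395e-03, 5.859e-03, 8.789e-03, 8.789e-03]  ψ = [2, 2, 3, 3]  (obs o_1=2)
t=2: δ = [4.120e-04, 5.493e-04, 8.240e-04, 8.240e-04]  ψ = [2, 1, 3, 3]  (obs o_2=2)
t=3: δ = [3.862e-05, 2.575e-05, 2.575e-05, 7.725e-05]  ψ = [2, 1, 3, 3]  (obs o_3=0)
backtrack: best end state = 3; path = [3, 3, 3, 3]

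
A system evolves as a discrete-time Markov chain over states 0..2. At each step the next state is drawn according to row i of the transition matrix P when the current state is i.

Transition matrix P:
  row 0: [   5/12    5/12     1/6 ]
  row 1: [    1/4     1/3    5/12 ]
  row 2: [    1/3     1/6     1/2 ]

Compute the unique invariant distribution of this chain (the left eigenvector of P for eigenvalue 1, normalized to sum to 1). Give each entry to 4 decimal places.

Balance equations π_j = Σ_i π_i·P[i][j]:
  π_0 = 5/12·π_0 + 1/4·π_1 + 1/3·π_2
  π_1 = 5/12·π_0 + 1/3·π_1 + 1/6·π_2
  normalize: π_0 + π_1 + π_2 = 1
Solving the linear system gives exactly π = [38/113, 34/113, 41/113].

π = [0.3363, 0.3009, 0.3628]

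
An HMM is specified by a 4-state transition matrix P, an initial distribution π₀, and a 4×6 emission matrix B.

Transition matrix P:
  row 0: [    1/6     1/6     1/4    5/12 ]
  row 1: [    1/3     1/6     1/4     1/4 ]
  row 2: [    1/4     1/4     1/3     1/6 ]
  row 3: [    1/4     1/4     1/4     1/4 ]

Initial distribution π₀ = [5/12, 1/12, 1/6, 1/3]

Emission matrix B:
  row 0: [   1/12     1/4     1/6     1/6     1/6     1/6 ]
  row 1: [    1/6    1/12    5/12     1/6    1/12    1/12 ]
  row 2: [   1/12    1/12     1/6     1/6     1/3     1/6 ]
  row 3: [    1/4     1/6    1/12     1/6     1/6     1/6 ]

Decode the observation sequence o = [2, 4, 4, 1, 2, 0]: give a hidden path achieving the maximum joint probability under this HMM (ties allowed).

t=0: δ = [6.944e-02, 3.472e-02, 2.778e-02, 2.778e-02]  (obs o_0=2)
t=1: δ = [1.929e-03, 9.645e-04, 5.787e-03, 4.823e-03]  ψ = [0, 0, 0, 0]  (obs o_1=4)
t=2: δ = [2.411e-04, 1.206e-04, 6.430e-04, 2.009e-04]  ψ = [2, 2, 2, 3]  (obs o_2=4)
t=3: δ = [4.019e-05, 1.340e-05, 1.786e-05, 1.786e-05]  ψ = [2, 2, 2, 2]  (obs o_3=1)
t=4: δ = [1.116e-06, 2.791e-06, 1.674e-06, 1.395e-06]  ψ = [0, 0, 0, 0]  (obs o_4=2)
t=5: δ = [7.752e-08, 7.752e-08, 5.814e-08, 1.744e-07]  ψ = [1, 1, 1, 1]  (obs o_5=0)
backtrack: best end state = 3; path = [0, 2, 2, 0, 1, 3]

path = [0, 2, 2, 0, 1, 3]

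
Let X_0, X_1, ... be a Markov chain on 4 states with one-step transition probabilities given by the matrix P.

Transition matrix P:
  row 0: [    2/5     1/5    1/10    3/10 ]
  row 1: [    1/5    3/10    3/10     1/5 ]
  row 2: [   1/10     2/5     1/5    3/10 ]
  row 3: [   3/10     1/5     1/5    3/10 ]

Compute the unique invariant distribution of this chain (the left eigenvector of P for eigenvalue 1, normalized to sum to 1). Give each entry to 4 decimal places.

Balance equations π_j = Σ_i π_i·P[i][j]:
  π_0 = 2/5·π_0 + 1/5·π_1 + 1/10·π_2 + 3/10·π_3
  π_1 = 1/5·π_0 + 3/10·π_1 + 2/5·π_2 + 1/5·π_3
  π_2 = 1/10·π_0 + 3/10·π_1 + 1/5·π_2 + 1/5·π_3
  normalize: π_0 + π_1 + π_2 + π_3 = 1
Solving the linear system gives exactly π = [50/193, 103/386, 155/772, 211/772].

π = [0.2591, 0.2668, 0.2008, 0.2733]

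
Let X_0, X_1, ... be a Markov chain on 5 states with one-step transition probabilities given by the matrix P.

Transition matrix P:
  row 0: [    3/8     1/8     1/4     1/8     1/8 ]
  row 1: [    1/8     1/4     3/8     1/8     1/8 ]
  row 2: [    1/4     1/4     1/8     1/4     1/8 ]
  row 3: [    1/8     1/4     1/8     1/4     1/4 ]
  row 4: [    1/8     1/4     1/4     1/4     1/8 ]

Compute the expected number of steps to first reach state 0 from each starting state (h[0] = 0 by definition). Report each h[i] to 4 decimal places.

h = [0.0000, 6.4249, 5.8017, 6.6176, 6.5269]

First-step conditioning: h[0] = 0; for i ≠ 0, h[i] = 1 + Σ_k P[i][k]·h[k].
  h[1] = 1 + 1/4·h[1] + 3/8·h[2] + 1/8·h[3] + 1/8·h[4]
  h[2] = 1 + 1/4·h[1] + 1/8·h[2] + 1/4·h[3] + 1/8·h[4]
  h[3] = 1 + 1/4·h[1] + 1/8·h[2] + 1/4·h[3] + 1/4·h[4]
  h[4] = 1 + 1/4·h[1] + 1/4·h[2] + 1/4·h[3] + 1/8·h[4]
Solving the 4×4 linear system over states ≠ 0 gives exactly h = [0, 2268/353, 2048/353, 2336/353, 2304/353] (h[0] = 0 is the target).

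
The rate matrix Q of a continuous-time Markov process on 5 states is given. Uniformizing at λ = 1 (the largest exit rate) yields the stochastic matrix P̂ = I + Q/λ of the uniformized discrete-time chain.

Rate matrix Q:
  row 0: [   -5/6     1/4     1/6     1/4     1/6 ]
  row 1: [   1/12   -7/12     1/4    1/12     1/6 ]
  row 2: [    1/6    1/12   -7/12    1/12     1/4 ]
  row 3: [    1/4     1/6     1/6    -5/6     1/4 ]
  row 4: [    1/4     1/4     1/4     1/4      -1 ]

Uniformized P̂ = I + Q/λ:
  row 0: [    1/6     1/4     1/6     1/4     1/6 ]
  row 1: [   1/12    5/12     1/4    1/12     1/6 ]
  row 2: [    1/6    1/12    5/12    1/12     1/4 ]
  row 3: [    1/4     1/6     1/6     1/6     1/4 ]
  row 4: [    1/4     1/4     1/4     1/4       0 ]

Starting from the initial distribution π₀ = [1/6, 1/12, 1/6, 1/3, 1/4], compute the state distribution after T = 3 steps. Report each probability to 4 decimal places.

t=0: π = [0.1667, 0.0833, 0.1667, 0.3333, 0.2500]
t=1: π = [0.2083, 0.2083, 0.2361, 0.1806, 0.1667]
t=2: π = [0.1782, 0.2303, 0.2569, 0.1609, 0.1736]
t=3: π = [0.1753, 0.2322, 0.2646, 0.1554, 0.1726]

π = [0.1753, 0.2322, 0.2646, 0.1554, 0.1726]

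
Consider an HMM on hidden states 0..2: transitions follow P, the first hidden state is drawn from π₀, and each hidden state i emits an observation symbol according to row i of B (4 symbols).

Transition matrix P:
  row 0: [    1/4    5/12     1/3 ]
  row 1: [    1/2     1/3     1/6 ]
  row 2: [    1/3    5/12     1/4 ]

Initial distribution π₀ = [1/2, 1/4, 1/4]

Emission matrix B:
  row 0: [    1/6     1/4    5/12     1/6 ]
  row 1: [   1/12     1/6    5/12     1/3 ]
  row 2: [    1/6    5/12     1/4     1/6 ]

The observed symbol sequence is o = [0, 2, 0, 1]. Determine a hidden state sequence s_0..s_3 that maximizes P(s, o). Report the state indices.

t=0: δ = [8.333e-02, 2.083e-02, 4.167e-02]  (obs o_0=0)
t=1: δ = [8.681e-03, 1.447e-02, 6.944e-03]  ψ = [0, 0, 0]  (obs o_1=2)
t=2: δ = [1.206e-03, 4.019e-04, 4.823e-04]  ψ = [1, 1, 0]  (obs o_2=0)
t=3: δ = [7.535e-05, 8.372e-05, 1.674e-04]  ψ = [0, 0, 0]  (obs o_3=1)
backtrack: best end state = 2; path = [0, 1, 0, 2]

path = [0, 1, 0, 2]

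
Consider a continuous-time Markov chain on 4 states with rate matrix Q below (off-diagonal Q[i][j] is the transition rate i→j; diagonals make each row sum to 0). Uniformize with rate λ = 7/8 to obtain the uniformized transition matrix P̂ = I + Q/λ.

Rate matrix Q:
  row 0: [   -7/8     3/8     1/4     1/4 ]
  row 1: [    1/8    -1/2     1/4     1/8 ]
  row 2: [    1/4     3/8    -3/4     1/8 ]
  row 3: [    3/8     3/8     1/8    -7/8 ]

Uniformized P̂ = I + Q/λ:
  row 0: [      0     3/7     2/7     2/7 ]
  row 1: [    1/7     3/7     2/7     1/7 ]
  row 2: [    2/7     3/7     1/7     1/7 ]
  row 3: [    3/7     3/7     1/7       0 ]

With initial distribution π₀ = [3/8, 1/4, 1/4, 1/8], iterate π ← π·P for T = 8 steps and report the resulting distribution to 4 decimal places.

t=0: π = [0.3750, 0.2500, 0.2500, 0.1250]
t=1: π = [0.1607, 0.4286, 0.2321, 0.1786]
t=2: π = [0.2041, 0.4286, 0.2270, 0.1403]
t=3: π = [0.1862, 0.4286, 0.2332, 0.1520]
t=4: π = [0.1930, 0.4286, 0.2307, 0.1478]
t=5: π = [0.1905, 0.4286, 0.2317, 0.1493]
t=6: π = [0.1914, 0.4286, 0.2313, 0.1487]
t=7: π = [0.1911, 0.4286, 0.2314, 0.1490]
t=8: π = [0.1912, 0.4286, 0.2314, 0.1489]

π = [0.1912, 0.4286, 0.2314, 0.1489]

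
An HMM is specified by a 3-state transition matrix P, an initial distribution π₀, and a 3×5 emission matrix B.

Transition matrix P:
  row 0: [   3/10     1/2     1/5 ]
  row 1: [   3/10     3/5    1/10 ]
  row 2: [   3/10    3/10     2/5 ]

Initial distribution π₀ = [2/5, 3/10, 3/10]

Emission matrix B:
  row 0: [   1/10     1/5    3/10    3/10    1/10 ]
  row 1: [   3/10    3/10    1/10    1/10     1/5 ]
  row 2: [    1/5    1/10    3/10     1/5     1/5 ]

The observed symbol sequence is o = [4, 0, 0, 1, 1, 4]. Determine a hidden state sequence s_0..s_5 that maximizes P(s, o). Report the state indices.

t=0: δ = [4.000e-02, 6.000e-02, 6.000e-02]  (obs o_0=4)
t=1: δ = [1.800e-03, 1.080e-02, 4.800e-03]  ψ = [1, 1, 2]  (obs o_1=0)
t=2: δ = [3.240e-04, 1.944e-03, 3.840e-04]  ψ = [1, 1, 2]  (obs o_2=0)
t=3: δ = [1.166e-04, 3.499e-04, 1.944e-05]  ψ = [1, 1, 1]  (obs o_3=1)
t=4: δ = [2.100e-05, 6.299e-05, 3.499e-06]  ψ = [1, 1, 1]  (obs o_4=1)
t=5: δ = [1.890e-06, 7.558e-06, 1.260e-06]  ψ = [1, 1, 1]  (obs o_5=4)
backtrack: best end state = 1; path = [1, 1, 1, 1, 1, 1]

path = [1, 1, 1, 1, 1, 1]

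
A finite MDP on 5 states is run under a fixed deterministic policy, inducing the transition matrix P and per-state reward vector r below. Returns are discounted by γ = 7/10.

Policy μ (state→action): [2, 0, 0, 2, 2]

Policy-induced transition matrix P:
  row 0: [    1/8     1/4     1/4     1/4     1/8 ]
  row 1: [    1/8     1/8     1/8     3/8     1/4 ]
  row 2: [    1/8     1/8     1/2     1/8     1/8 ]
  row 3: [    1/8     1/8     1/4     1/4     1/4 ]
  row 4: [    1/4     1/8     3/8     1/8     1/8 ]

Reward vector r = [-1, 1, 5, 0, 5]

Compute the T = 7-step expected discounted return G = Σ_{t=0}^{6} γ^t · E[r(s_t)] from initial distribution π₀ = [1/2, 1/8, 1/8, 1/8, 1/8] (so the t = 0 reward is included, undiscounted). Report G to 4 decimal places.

G = 5.8391

t=0: π = [0.5000, 0.1250, 0.1250, 0.1250, 0.1250], E[r] = 0.8750, γ^t·E[r] = 0.875000, running G = 0.875000
t=1: π = [0.1406, 0.1875, 0.2813, 0.2344, 0.1563], E[r] = 2.2344, γ^t·E[r] = 1.564063, running G = 2.439063
t=2: π = [0.1445, 0.1426, 0.3164, 0.2188, 0.1777], E[r] = 2.4688, γ^t·E[r] = 1.209688, running G = 3.648750
t=3: π = [0.1472, 0.1431, 0.3335, 0.2061, 0.1702], E[r] = 2.5142, γ^t·E[r] = 0.862357, running G = 4.511107
t=4: π = [0.1463, 0.1434, 0.3368, 0.2049, 0.1686], E[r] = 2.5241, γ^t·E[r] = 0.606046, running G = 5.117153
t=5: π = [0.1461, 0.1433, 0.3373, 0.2048, 0.1685], E[r] = 2.5266, γ^t·E[r] = 0.424651, running G = 5.541804
t=6: π = [0.1461, 0.1433, 0.3375, 0.2047, 0.1685], E[r] = 2.5272, γ^t·E[r] = 0.297320, running G = 5.839124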